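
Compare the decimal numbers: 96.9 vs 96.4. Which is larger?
96.9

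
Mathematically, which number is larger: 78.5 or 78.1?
78.5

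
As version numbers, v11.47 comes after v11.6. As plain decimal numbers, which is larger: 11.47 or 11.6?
11.6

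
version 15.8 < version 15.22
True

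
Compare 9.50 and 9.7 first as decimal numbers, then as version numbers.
As decimals: 9.50 < 9.7. As versions: v9.50 > v9.7 (minor version 50 > 7).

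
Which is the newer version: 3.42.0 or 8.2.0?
8.2.0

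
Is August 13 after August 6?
Yes. Day 13 comes after day 6 in August — this is a date comparison, not a decimal one (the decimal 8.13 would be smaller than 8.6).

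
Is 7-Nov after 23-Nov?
No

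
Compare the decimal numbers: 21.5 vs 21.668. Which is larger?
21.668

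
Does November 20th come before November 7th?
No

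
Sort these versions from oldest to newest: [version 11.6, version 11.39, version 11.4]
[version 11.4, version 11.6, version 11.39]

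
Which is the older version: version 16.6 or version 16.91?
version 16.6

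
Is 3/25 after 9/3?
No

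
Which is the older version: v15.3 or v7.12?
v7.12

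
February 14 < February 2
False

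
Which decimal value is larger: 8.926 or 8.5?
8.926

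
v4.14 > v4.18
False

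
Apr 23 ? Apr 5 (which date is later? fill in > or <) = >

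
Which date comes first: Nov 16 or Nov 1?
Nov 1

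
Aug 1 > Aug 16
False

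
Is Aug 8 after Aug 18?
No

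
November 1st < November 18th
True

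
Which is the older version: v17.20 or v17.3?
v17.3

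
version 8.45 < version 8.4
False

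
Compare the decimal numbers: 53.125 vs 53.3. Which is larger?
53.3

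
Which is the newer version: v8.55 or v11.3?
v11.3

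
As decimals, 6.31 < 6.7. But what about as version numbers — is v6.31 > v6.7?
True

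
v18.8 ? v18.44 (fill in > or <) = <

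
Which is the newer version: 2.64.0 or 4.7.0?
4.7.0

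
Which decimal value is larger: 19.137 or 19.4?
19.4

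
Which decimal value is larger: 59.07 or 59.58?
59.58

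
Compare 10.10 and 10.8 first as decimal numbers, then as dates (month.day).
As decimals: 10.10 < 10.8. As dates: 10/10 is later than 10/8 (day 10 > day 8).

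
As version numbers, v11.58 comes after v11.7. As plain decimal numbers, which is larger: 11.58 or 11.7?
11.7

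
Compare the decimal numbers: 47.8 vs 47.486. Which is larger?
47.8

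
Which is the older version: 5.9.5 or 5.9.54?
5.9.5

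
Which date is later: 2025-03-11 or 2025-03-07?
2025-03-11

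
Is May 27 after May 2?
Yes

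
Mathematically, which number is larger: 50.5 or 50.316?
50.5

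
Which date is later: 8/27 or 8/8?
8/27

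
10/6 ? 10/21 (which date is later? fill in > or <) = <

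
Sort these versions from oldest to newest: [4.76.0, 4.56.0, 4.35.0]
[4.35.0, 4.56.0, 4.76.0]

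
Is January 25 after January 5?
Yes. Day 25 comes after day 5 in January — this is a date comparison, not a decimal one (the decimal 1.25 would be smaller than 1.5).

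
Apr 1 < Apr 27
True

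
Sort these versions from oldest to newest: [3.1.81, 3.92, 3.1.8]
[3.1.8, 3.1.81, 3.92]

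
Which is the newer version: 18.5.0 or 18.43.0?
18.43.0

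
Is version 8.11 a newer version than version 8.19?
No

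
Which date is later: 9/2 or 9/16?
9/16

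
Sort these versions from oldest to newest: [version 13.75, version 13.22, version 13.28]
[version 13.22, version 13.28, version 13.75]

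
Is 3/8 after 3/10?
No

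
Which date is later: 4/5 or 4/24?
4/24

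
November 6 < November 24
True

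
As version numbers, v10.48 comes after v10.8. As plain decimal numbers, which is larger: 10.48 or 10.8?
10.8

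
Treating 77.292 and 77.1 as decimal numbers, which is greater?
77.292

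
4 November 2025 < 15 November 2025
True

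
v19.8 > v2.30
True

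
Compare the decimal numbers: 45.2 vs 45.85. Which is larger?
45.85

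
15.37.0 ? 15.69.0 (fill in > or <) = <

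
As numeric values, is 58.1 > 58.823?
False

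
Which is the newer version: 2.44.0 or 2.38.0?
2.44.0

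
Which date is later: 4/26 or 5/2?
5/2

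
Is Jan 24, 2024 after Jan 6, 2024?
Yes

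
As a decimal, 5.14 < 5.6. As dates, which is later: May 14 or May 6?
May 14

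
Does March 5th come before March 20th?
Yes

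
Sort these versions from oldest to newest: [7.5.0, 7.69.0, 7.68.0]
[7.5.0, 7.68.0, 7.69.0]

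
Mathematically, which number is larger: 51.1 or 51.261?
51.261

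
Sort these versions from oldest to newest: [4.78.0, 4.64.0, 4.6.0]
[4.6.0, 4.64.0, 4.78.0]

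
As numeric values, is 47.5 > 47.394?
True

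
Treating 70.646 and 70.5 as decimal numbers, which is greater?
70.646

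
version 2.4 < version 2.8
True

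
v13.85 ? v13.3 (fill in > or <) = >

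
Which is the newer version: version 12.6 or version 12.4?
version 12.6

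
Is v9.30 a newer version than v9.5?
Yes. Version numbers are compared segment by segment as integers, not as decimals: minor version 30 > 5, so v9.30 > v9.5 (even though the decimal 9.30 < 9.5).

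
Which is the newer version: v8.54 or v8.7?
v8.54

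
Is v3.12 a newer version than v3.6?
Yes. Version numbers are compared segment by segment as integers, not as decimals: minor version 12 > 6, so v3.12 > v3.6 (even though the decimal 3.12 < 3.6).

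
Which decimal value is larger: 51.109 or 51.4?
51.4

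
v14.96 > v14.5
True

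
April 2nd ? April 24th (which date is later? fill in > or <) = <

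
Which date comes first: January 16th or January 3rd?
January 3rd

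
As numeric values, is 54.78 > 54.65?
True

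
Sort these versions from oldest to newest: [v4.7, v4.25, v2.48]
[v2.48, v4.7, v4.25]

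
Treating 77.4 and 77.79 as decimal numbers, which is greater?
77.79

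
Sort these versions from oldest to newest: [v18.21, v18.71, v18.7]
[v18.7, v18.21, v18.71]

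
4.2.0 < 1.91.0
False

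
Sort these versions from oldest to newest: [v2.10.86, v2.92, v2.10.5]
[v2.10.5, v2.10.86, v2.92]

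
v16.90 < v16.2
False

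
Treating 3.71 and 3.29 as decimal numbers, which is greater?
3.71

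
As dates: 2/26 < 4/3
True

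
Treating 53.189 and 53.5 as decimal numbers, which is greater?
53.5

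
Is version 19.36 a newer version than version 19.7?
Yes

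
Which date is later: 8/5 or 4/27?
8/5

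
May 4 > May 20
False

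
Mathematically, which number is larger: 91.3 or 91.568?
91.568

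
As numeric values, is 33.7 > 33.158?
True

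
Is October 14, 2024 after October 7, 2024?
Yes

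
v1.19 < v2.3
True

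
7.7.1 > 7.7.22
False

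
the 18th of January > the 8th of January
True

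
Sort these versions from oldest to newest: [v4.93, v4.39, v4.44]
[v4.39, v4.44, v4.93]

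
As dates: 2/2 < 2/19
True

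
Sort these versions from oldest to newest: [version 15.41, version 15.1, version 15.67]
[version 15.1, version 15.41, version 15.67]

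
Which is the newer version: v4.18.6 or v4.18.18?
v4.18.18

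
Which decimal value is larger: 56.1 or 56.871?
56.871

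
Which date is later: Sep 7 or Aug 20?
Sep 7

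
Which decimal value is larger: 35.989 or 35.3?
35.989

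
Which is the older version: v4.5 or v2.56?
v2.56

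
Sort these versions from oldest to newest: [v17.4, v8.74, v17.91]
[v8.74, v17.4, v17.91]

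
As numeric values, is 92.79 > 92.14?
True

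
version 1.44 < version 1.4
False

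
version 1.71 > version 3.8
False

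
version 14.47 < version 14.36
False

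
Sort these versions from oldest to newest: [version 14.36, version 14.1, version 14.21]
[version 14.1, version 14.21, version 14.36]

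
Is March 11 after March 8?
Yes. Day 11 comes after day 8 in March — this is a date comparison, not a decimal one (the decimal 3.11 would be smaller than 3.8).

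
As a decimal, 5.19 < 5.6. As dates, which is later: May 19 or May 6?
May 19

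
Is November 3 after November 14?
No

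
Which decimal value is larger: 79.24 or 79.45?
79.45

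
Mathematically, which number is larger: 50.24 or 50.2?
50.24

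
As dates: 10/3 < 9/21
False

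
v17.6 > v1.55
True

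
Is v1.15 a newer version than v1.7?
Yes. Version numbers are compared segment by segment as integers, not as decimals: minor version 15 > 7, so v1.15 > v1.7 (even though the decimal 1.15 < 1.7).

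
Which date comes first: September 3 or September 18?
September 3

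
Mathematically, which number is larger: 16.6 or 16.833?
16.833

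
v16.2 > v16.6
False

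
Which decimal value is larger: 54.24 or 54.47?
54.47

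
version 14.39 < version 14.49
True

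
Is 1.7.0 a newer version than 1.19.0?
No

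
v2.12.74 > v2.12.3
True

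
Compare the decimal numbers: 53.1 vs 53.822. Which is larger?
53.822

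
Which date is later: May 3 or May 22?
May 22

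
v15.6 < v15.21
True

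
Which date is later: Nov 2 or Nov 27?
Nov 27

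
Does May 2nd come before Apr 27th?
No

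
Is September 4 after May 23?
Yes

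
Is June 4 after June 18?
No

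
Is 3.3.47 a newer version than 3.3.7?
Yes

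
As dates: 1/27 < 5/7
True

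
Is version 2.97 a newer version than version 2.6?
Yes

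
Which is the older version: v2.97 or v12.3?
v2.97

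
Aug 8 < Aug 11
True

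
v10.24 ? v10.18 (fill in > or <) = >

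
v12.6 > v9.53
True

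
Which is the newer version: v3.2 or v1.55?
v3.2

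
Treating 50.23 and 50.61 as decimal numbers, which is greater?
50.61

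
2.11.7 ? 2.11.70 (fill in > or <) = <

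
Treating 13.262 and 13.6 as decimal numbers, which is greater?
13.6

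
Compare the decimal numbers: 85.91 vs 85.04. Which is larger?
85.91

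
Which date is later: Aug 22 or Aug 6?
Aug 22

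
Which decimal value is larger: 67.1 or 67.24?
67.24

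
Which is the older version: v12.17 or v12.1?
v12.1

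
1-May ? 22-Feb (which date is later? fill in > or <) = >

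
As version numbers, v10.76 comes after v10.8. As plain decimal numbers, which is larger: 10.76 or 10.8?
10.8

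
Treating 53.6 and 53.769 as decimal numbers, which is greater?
53.769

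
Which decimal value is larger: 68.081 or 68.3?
68.3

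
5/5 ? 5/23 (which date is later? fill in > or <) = <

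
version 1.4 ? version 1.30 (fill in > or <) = <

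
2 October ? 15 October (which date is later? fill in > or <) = <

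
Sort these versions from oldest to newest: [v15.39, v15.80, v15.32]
[v15.32, v15.39, v15.80]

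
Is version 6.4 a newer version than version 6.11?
No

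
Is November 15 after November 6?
Yes. Day 15 comes after day 6 in November — this is a date comparison, not a decimal one (the decimal 11.15 would be smaller than 11.6).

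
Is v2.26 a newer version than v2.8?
Yes. Version numbers are compared segment by segment as integers, not as decimals: minor version 26 > 8, so v2.26 > v2.8 (even though the decimal 2.26 < 2.8).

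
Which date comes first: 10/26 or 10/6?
10/6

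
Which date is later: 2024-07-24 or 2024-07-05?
2024-07-24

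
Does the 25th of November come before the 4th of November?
No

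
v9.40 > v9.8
True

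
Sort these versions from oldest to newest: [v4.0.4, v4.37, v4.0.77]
[v4.0.4, v4.0.77, v4.37]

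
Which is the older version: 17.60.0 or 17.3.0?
17.3.0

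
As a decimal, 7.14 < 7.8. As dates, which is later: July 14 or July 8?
July 14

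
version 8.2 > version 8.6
False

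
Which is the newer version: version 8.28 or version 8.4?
version 8.28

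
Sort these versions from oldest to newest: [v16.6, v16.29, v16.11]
[v16.6, v16.11, v16.29]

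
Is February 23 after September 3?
No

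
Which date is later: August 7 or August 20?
August 20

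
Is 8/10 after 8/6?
Yes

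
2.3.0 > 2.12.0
False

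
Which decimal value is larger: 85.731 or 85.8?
85.8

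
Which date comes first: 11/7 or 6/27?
6/27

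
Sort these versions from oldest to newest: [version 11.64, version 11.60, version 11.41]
[version 11.41, version 11.60, version 11.64]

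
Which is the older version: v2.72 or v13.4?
v2.72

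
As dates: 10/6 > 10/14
False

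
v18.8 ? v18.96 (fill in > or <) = <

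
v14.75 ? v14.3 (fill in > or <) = >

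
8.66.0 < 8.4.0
False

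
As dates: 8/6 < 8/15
True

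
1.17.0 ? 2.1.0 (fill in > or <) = <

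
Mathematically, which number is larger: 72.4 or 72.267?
72.4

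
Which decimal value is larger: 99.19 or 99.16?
99.19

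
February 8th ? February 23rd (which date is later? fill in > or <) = <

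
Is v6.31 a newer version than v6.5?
Yes. Version numbers are compared segment by segment as integers, not as decimals: minor version 31 > 5, so v6.31 > v6.5 (even though the decimal 6.31 < 6.5).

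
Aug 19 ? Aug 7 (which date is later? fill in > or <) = >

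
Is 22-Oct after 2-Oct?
Yes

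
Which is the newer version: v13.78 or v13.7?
v13.78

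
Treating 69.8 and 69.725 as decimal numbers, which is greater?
69.8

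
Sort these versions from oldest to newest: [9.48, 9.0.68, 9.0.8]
[9.0.8, 9.0.68, 9.48]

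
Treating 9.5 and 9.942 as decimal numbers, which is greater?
9.942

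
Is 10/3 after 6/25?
Yes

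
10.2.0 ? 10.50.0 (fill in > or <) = <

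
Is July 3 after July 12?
No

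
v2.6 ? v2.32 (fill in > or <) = <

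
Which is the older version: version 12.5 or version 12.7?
version 12.5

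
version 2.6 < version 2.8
True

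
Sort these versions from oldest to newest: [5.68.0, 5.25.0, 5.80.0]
[5.25.0, 5.68.0, 5.80.0]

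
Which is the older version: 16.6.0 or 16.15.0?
16.6.0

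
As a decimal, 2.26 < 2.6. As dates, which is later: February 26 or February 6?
February 26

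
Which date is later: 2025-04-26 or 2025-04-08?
2025-04-26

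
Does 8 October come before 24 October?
Yes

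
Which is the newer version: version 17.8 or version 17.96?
version 17.96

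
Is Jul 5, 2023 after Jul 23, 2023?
No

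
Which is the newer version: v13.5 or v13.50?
v13.50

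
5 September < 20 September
True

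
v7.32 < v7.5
False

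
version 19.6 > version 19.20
False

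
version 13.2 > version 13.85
False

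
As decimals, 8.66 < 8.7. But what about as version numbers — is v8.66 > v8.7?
True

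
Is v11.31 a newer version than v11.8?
Yes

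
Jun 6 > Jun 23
False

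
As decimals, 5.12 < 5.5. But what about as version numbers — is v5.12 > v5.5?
True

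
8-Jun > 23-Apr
True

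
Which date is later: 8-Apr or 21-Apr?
21-Apr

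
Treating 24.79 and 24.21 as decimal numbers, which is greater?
24.79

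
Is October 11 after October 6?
Yes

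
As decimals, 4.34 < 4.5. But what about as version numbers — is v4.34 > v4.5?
True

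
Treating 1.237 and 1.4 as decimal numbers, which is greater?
1.4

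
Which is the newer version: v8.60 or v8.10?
v8.60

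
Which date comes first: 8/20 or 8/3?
8/3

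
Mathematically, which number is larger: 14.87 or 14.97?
14.97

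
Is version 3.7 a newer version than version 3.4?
Yes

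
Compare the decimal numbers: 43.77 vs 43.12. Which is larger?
43.77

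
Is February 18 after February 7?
Yes. Day 18 comes after day 7 in February — this is a date comparison, not a decimal one (the decimal 2.18 would be smaller than 2.7).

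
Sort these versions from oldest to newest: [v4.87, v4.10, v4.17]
[v4.10, v4.17, v4.87]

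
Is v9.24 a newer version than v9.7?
Yes. Version numbers are compared segment by segment as integers, not as decimals: minor version 24 > 7, so v9.24 > v9.7 (even though the decimal 9.24 < 9.7).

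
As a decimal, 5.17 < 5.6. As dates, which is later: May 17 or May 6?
May 17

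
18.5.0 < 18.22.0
True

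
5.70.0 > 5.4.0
True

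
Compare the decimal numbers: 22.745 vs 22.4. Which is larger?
22.745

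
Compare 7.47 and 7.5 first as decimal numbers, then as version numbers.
As decimals: 7.47 < 7.5. As versions: v7.47 > v7.5 (minor version 47 > 5).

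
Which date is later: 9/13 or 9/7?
9/13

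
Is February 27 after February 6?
Yes. Day 27 comes after day 6 in February — this is a date comparison, not a decimal one (the decimal 2.27 would be smaller than 2.6).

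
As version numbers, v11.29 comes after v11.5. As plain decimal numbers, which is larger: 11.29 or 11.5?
11.5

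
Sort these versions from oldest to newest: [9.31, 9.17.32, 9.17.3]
[9.17.3, 9.17.32, 9.31]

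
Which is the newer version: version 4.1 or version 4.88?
version 4.88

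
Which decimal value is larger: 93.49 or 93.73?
93.73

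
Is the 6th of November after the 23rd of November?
No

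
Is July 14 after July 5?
Yes. Day 14 comes after day 5 in July — this is a date comparison, not a decimal one (the decimal 7.14 would be smaller than 7.5).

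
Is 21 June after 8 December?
No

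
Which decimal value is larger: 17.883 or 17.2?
17.883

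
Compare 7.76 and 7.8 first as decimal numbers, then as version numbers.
As decimals: 7.76 < 7.8. As versions: v7.76 > v7.8 (minor version 76 > 8).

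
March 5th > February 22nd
True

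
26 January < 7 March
True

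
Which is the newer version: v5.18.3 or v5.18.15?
v5.18.15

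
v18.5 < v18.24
True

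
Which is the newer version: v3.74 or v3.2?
v3.74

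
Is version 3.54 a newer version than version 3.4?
Yes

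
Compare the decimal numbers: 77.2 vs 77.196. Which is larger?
77.2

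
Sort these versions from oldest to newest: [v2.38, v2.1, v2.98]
[v2.1, v2.38, v2.98]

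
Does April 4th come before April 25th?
Yes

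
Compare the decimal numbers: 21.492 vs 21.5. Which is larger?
21.5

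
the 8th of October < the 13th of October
True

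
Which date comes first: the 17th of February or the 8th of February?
the 8th of February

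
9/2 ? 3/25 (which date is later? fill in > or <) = >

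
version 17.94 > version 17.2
True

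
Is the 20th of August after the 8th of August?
Yes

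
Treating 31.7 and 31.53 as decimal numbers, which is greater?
31.7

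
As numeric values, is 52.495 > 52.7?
False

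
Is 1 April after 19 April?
No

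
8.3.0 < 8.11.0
True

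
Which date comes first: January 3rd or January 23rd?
January 3rd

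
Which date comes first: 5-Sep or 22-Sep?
5-Sep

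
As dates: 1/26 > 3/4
False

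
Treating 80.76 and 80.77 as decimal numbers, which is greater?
80.77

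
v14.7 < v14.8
True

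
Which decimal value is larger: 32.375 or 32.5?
32.5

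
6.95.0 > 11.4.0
False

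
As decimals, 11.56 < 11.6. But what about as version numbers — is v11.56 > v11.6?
True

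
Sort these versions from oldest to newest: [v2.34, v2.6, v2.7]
[v2.6, v2.7, v2.34]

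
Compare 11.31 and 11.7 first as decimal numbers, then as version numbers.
As decimals: 11.31 < 11.7. As versions: v11.31 > v11.7 (minor version 31 > 7).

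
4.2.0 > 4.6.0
False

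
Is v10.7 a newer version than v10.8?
No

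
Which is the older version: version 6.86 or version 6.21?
version 6.21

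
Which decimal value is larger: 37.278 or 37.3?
37.3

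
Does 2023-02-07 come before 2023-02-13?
Yes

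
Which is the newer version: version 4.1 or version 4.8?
version 4.8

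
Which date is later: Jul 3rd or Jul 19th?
Jul 19th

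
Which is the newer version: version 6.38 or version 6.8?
version 6.38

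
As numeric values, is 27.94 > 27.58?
True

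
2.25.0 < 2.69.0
True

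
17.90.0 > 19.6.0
False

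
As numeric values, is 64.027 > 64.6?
False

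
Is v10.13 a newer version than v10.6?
Yes. Version numbers are compared segment by segment as integers, not as decimals: minor version 13 > 6, so v10.13 > v10.6 (even though the decimal 10.13 < 10.6).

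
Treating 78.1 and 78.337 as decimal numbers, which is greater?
78.337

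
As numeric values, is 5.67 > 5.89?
False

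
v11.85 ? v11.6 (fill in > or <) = >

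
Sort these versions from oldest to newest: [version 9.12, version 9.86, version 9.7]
[version 9.7, version 9.12, version 9.86]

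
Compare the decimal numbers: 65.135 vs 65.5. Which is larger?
65.5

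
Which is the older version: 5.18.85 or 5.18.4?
5.18.4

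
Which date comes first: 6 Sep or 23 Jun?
23 Jun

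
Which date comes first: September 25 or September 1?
September 1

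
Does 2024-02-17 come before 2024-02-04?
No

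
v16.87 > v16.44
True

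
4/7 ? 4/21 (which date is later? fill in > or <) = <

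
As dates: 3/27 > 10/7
False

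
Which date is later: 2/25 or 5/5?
5/5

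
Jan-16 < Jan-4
False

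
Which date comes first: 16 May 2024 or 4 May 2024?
4 May 2024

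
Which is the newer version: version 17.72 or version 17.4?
version 17.72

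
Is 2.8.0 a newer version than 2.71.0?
No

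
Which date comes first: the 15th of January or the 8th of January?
the 8th of January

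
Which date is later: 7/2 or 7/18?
7/18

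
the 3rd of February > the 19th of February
False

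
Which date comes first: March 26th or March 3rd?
March 3rd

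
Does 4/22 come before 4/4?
No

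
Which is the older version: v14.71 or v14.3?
v14.3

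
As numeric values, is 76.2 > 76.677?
False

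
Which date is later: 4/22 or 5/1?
5/1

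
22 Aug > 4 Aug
True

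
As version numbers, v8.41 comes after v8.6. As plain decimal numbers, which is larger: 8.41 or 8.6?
8.6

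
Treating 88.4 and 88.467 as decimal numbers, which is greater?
88.467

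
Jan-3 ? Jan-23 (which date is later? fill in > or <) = <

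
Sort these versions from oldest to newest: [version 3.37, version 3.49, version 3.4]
[version 3.4, version 3.37, version 3.49]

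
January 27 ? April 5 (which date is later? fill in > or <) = <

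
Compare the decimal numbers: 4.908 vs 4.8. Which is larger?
4.908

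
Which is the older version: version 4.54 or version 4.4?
version 4.4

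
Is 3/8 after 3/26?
No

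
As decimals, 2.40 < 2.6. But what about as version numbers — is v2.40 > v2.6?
True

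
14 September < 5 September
False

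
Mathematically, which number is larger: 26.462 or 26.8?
26.8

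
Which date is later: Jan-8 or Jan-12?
Jan-12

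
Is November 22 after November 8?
Yes. Day 22 comes after day 8 in November — this is a date comparison, not a decimal one (the decimal 11.22 would be smaller than 11.8).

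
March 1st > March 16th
False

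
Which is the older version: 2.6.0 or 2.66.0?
2.6.0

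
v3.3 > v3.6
False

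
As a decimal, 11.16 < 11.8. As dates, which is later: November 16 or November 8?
November 16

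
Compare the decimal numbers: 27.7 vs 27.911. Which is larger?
27.911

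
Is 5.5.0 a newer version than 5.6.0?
No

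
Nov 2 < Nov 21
True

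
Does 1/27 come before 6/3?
Yes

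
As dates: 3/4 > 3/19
False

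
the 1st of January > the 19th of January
False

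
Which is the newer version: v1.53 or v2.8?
v2.8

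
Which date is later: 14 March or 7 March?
14 March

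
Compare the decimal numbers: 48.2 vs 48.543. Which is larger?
48.543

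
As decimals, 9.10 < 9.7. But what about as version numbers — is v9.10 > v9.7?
True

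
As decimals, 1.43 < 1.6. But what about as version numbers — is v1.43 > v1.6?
True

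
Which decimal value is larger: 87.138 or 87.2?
87.2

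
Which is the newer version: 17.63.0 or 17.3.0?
17.63.0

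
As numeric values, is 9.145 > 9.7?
False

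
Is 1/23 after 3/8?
No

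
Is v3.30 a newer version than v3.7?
Yes. Version numbers are compared segment by segment as integers, not as decimals: minor version 30 > 7, so v3.30 > v3.7 (even though the decimal 3.30 < 3.7).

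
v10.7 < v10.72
True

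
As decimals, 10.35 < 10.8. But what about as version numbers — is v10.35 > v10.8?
True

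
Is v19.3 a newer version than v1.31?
Yes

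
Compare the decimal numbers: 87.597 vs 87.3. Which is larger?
87.597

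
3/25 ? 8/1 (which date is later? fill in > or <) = <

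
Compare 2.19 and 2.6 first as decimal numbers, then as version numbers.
As decimals: 2.19 < 2.6. As versions: v2.19 > v2.6 (minor version 19 > 6).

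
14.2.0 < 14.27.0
True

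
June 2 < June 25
True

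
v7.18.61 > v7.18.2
True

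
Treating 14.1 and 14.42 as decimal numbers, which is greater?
14.42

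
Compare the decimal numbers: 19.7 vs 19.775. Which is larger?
19.775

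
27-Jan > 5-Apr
False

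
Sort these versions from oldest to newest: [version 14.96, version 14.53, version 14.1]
[version 14.1, version 14.53, version 14.96]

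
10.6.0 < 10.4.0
False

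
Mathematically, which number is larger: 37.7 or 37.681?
37.7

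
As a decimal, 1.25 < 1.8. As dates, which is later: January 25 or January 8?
January 25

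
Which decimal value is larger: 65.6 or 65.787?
65.787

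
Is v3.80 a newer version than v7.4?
No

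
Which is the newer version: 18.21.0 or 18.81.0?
18.81.0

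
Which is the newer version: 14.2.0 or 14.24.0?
14.24.0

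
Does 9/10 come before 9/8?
No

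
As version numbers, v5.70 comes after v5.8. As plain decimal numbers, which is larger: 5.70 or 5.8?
5.8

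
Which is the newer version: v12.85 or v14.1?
v14.1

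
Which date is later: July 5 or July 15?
July 15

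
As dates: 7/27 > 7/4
True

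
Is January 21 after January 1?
Yes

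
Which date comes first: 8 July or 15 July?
8 July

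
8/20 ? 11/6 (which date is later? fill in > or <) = <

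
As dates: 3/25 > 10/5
False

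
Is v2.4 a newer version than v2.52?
No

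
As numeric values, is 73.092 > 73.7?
False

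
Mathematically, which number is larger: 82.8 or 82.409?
82.8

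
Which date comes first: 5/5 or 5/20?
5/5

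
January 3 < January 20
True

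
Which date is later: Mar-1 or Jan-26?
Mar-1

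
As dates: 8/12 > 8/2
True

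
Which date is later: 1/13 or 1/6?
1/13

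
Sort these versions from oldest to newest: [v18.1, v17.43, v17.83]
[v17.43, v17.83, v18.1]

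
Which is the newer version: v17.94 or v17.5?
v17.94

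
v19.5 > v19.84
False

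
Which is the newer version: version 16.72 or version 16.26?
version 16.72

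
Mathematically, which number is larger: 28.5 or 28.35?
28.5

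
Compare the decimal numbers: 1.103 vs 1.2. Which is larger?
1.2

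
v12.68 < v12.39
False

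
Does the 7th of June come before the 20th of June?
Yes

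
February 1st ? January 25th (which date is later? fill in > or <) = >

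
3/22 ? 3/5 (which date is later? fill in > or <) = >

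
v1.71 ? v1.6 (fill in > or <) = >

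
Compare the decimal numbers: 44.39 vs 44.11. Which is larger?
44.39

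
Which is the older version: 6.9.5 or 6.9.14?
6.9.5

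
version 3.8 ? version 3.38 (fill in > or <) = <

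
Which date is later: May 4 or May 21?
May 21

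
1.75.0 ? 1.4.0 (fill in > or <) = >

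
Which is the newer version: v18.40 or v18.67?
v18.67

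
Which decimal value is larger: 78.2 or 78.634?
78.634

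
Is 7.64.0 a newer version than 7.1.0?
Yes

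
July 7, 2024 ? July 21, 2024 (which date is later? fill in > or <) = <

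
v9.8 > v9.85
False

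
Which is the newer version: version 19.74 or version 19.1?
version 19.74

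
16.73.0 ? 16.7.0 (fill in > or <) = >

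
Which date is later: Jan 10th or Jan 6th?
Jan 10th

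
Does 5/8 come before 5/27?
Yes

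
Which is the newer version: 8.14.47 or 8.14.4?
8.14.47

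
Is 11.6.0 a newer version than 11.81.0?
No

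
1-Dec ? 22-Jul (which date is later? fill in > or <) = >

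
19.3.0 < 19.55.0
True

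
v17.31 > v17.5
True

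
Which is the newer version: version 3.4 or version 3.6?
version 3.6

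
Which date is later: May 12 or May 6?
May 12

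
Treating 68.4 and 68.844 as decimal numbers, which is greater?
68.844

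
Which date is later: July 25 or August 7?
August 7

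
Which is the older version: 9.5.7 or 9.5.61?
9.5.7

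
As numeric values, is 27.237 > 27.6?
False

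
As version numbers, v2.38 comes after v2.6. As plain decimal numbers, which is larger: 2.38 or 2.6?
2.6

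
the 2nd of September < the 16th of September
True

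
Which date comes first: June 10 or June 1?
June 1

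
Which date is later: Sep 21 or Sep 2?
Sep 21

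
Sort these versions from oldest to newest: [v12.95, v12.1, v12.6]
[v12.1, v12.6, v12.95]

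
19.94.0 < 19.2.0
False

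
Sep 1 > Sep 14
False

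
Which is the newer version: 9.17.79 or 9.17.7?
9.17.79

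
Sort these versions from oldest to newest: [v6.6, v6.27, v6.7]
[v6.6, v6.7, v6.27]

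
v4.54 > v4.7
True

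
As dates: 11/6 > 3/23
True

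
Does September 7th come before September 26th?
Yes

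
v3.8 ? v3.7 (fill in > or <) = >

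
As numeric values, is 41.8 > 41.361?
True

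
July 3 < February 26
False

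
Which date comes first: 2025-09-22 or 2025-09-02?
2025-09-02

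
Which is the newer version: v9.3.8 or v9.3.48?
v9.3.48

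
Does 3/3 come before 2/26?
No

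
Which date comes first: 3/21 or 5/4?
3/21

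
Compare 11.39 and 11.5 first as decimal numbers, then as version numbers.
As decimals: 11.39 < 11.5. As versions: v11.39 > v11.5 (minor version 39 > 5).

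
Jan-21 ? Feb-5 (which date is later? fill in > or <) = <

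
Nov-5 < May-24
False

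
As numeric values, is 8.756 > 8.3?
True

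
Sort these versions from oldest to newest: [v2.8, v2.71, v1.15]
[v1.15, v2.8, v2.71]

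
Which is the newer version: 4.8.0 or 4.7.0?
4.8.0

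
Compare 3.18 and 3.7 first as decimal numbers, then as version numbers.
As decimals: 3.18 < 3.7. As versions: v3.18 > v3.7 (minor version 18 > 7).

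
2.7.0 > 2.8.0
False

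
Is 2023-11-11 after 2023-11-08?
Yes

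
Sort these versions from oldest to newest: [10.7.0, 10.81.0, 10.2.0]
[10.2.0, 10.7.0, 10.81.0]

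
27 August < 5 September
True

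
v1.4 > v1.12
False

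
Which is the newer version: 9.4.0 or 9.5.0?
9.5.0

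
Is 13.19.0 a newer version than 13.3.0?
Yes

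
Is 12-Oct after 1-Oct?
Yes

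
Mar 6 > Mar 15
False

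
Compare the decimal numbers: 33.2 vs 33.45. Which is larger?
33.45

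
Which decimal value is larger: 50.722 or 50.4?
50.722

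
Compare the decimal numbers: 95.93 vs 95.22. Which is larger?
95.93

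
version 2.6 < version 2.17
True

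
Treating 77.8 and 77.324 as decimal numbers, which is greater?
77.8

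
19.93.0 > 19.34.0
True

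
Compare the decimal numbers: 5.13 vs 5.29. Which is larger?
5.29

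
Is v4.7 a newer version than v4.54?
No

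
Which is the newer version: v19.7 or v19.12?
v19.12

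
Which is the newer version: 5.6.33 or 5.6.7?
5.6.33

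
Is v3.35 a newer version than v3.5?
Yes. Version numbers are compared segment by segment as integers, not as decimals: minor version 35 > 5, so v3.35 > v3.5 (even though the decimal 3.35 < 3.5).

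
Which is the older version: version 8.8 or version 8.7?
version 8.7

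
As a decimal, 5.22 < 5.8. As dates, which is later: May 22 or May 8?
May 22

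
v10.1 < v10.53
True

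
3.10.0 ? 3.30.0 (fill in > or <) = <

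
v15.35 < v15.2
False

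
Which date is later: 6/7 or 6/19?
6/19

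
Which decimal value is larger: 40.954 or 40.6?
40.954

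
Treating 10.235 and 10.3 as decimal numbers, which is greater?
10.3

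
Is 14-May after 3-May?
Yes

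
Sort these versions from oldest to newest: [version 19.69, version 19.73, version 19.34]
[version 19.34, version 19.69, version 19.73]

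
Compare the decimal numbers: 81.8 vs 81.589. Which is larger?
81.8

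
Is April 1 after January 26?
Yes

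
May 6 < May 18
True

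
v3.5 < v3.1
False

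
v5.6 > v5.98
False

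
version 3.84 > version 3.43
True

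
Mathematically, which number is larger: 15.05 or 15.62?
15.62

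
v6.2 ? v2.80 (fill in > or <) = >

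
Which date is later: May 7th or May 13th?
May 13th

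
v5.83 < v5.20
False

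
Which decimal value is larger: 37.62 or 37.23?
37.62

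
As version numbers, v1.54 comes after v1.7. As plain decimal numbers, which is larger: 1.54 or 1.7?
1.7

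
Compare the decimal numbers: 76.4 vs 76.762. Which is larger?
76.762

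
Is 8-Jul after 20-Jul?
No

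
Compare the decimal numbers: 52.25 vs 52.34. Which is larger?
52.34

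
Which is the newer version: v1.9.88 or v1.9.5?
v1.9.88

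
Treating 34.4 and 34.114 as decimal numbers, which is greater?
34.4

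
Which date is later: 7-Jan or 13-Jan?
13-Jan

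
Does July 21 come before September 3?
Yes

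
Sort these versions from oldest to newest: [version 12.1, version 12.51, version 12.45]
[version 12.1, version 12.45, version 12.51]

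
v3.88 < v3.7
False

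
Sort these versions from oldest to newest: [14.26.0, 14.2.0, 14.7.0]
[14.2.0, 14.7.0, 14.26.0]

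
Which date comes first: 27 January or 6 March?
27 January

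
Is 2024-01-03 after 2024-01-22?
No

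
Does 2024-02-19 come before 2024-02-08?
No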